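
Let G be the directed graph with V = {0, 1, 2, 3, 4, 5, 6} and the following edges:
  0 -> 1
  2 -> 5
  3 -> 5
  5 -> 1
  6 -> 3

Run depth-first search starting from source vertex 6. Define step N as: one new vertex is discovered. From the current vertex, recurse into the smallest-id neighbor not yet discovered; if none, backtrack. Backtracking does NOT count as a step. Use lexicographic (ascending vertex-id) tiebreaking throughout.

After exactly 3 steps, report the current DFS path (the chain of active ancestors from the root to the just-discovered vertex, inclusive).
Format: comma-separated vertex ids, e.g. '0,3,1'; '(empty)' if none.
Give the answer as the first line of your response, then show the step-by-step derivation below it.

6,3,5

step 1: discover 6; path=6; order=6
step 2: discover 3; path=6>3; order=6,3
step 3: discover 5; path=6>3>5; order=6,3,5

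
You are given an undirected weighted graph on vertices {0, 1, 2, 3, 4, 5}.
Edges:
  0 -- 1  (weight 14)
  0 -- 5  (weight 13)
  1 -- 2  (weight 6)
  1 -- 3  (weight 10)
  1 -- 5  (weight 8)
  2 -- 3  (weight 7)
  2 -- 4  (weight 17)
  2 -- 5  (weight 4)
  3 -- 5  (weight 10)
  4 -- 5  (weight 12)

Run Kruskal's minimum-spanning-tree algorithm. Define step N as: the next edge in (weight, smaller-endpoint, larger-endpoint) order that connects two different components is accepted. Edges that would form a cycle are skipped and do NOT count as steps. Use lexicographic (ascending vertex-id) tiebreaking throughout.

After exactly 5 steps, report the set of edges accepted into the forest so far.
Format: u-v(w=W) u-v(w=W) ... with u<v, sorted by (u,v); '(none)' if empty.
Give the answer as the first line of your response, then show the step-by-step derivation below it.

0-5(w=13) 1-2(w=6) 2-3(w=7) 2-5(w=4) 4-5(w=12)

step 1: add edge 2-5 (w=4); MST = {2-5(w=4)}
step 2: add edge 1-2 (w=6); MST = {1-2(w=6) 2-5(w=4)}
step 3: add edge 2-3 (w=7); MST = {1-2(w=6) 2-3(w=7) 2-5(w=4)}
step 4: add edge 4-5 (w=12); MST = {1-2(w=6) 2-3(w=7) 2-5(w=4) 4-5(w=12)}
step 5: add edge 0-5 (w=13); MST = {0-5(w=13) 1-2(w=6) 2-3(w=7) 2-5(w=4) 4-5(w=12)}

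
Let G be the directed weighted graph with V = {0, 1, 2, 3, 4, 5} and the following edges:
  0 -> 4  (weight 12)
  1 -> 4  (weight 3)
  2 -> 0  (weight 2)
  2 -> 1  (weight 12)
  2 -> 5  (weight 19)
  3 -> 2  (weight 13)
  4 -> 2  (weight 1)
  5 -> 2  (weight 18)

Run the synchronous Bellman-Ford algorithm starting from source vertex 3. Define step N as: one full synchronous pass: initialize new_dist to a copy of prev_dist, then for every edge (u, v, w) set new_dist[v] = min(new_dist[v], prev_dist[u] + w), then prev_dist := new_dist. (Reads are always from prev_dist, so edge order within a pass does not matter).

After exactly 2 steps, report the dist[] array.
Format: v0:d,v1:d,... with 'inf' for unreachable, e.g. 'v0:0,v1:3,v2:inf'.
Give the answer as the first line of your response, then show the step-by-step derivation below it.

v0:15,v1:25,v2:13,v3:0,v4:inf,v5:32

step 1: dist = v0:inf,v1:inf,v2:13,v3:0,v4:inf,v5:inf
step 2: dist = v0:15,v1:25,v2:13,v3:0,v4:inf,v5:32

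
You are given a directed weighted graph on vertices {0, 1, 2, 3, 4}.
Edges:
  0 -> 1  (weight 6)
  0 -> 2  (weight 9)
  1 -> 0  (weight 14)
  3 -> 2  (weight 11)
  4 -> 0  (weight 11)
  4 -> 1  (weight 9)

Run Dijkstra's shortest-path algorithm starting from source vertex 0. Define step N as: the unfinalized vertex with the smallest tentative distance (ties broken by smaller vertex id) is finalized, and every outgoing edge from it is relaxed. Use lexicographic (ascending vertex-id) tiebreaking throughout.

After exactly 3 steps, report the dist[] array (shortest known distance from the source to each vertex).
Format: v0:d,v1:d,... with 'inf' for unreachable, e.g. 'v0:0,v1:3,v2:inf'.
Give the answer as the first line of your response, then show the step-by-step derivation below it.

v0:0,v1:6,v2:9,v3:inf,v4:inf

step 1: dist = v0:0,v1:6,v2:9,v3:inf,v4:inf
step 2: dist = v0:0,v1:6,v2:9,v3:inf,v4:inf
step 3: dist = v0:0,v1:6,v2:9,v3:inf,v4:inf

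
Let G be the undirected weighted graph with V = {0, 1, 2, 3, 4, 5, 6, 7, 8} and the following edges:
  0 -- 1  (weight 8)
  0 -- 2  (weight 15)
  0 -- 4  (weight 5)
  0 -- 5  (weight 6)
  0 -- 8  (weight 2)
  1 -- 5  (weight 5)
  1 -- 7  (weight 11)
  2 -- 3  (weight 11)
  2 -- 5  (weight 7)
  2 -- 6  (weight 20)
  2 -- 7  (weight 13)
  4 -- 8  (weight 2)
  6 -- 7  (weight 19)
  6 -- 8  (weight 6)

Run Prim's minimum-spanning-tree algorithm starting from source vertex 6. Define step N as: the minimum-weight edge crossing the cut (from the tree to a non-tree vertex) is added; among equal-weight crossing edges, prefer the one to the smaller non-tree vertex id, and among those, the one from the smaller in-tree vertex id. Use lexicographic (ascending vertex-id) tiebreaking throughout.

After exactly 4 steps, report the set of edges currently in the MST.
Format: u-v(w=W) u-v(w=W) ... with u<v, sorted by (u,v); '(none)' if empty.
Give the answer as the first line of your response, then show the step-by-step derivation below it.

0-5(w=6) 0-8(w=2) 4-8(w=2) 6-8(w=6)

step 1: add edge 6-8 (w=6); MST = {6-8(w=6)}
step 2: add edge 0-8 (w=2); MST = {0-8(w=2) 6-8(w=6)}
step 3: add edge 4-8 (w=2); MST = {0-8(w=2) 4-8(w=2) 6-8(w=6)}
step 4: add edge 0-5 (w=6); MST = {0-5(w=6) 0-8(w=2) 4-8(w=2) 6-8(w=6)}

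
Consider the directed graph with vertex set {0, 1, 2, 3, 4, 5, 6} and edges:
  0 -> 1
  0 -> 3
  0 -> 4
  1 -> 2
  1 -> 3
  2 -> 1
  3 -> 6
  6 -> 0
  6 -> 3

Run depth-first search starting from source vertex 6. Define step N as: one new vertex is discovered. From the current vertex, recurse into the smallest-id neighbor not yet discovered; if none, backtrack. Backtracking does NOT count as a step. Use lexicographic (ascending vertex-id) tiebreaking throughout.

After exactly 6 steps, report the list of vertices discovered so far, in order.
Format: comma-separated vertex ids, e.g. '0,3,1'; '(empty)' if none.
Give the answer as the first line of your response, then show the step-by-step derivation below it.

6,0,1,2,3,4

step 1: discover 6; path=6; order=6
step 2: discover 0; path=6>0; order=6,0
step 3: discover 1; path=6>0>1; order=6,0,1
step 4: discover 2; path=6>0>1>2; order=6,0,1,2
step 5: discover 3; path=6>0>1>3; order=6,0,1,2,3
step 6: discover 4; path=6>0>4; order=6,0,1,2,3,4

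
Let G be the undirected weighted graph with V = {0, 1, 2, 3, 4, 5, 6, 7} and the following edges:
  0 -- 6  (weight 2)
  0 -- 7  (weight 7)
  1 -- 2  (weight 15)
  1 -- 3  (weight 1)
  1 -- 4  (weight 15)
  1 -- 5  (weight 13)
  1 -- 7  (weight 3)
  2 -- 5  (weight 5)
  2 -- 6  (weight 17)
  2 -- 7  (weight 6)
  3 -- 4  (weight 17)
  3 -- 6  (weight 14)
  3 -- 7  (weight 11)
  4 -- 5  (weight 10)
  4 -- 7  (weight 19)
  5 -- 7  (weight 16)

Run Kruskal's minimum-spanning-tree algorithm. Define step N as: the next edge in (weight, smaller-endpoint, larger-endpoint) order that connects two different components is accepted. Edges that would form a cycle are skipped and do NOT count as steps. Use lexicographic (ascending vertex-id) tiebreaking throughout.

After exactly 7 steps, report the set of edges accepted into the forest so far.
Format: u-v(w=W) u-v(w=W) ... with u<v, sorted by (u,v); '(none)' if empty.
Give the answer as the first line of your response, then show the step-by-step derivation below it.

0-6(w=2) 0-7(w=7) 1-3(w=1) 1-7(w=3) 2-5(w=5) 2-7(w=6) 4-5(w=10)

step 1: add edge 1-3 (w=1); MST = {1-3(w=1)}
step 2: add edge 0-6 (w=2); MST = {0-6(w=2) 1-3(w=1)}
step 3: add edge 1-7 (w=3); MST = {0-6(w=2) 1-3(w=1) 1-7(w=3)}
step 4: add edge 2-5 (w=5); MST = {0-6(w=2) 1-3(w=1) 1-7(w=3) 2-5(w=5)}
step 5: add edge 2-7 (w=6); MST = {0-6(w=2) 1-3(w=1) 1-7(w=3) 2-5(w=5) 2-7(w=6)}
step 6: add edge 0-7 (w=7); MST = {0-6(w=2) 0-7(w=7) 1-3(w=1) 1-7(w=3) 2-5(w=5) 2-7(w=6)}
step 7: add edge 4-5 (w=10); MST = {0-6(w=2) 0-7(w=7) 1-3(w=1) 1-7(w=3) 2-5(w=5) 2-7(w=6) 4-5(w=10)}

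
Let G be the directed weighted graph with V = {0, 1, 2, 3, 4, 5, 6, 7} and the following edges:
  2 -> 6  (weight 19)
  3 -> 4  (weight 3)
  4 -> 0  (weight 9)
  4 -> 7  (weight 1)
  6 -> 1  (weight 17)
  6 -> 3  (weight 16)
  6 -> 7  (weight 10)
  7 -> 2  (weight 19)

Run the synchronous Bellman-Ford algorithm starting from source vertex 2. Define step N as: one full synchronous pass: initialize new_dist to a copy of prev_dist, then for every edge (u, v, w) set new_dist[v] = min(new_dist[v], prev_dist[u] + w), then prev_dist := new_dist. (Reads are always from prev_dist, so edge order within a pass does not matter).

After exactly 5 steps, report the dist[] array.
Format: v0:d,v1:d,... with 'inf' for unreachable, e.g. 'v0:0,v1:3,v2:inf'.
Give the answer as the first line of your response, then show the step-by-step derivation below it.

v0:47,v1:36,v2:0,v3:35,v4:38,v5:inf,v6:19,v7:29

step 1: dist = v0:inf,v1:inf,v2:0,v3:inf,v4:inf,v5:inf,v6:19,v7:inf
step 2: dist = v0:inf,v1:36,v2:0,v3:35,v4:inf,v5:inf,v6:19,v7:29
step 3: dist = v0:inf,v1:36,v2:0,v3:35,v4:38,v5:inf,v6:19,v7:29
step 4: dist = v0:47,v1:36,v2:0,v3:35,v4:38,v5:inf,v6:19,v7:29
step 5: dist = v0:47,v1:36,v2:0,v3:35,v4:38,v5:inf,v6:19,v7:29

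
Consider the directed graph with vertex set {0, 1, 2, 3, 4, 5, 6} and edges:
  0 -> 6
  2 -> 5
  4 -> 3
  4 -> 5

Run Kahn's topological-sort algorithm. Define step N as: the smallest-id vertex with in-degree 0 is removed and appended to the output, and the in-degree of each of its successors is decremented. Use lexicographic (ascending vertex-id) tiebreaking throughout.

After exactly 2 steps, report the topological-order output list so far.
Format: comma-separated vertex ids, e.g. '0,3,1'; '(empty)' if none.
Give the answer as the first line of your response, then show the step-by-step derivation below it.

0,1

step 1: output 0; order=[0]; indeg=(0,0,0,1,0,2,0)
step 2: output 1; order=[0,1]; indeg=(0,0,0,1,0,2,0)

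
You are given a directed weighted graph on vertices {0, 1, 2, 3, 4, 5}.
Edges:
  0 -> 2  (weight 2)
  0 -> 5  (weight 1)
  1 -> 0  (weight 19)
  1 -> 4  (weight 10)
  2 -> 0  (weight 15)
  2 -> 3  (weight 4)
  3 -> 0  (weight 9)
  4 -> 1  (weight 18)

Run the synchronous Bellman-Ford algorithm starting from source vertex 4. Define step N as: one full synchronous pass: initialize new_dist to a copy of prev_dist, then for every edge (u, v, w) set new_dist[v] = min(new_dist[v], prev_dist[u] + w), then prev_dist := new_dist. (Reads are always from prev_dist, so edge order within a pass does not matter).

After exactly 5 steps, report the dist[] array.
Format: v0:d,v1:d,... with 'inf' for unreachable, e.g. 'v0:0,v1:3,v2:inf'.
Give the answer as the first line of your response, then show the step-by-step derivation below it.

v0:37,v1:18,v2:39,v3:43,v4:0,v5:38

step 1: dist = v0:inf,v1:18,v2:inf,v3:inf,v4:0,v5:inf
step 2: dist = v0:37,v1:18,v2:inf,v3:inf,v4:0,v5:inf
step 3: dist = v0:37,v1:18,v2:39,v3:inf,v4:0,v5:38
step 4: dist = v0:37,v1:18,v2:39,v3:43,v4:0,v5:38
step 5: dist = v0:37,v1:18,v2:39,v3:43,v4:0,v5:38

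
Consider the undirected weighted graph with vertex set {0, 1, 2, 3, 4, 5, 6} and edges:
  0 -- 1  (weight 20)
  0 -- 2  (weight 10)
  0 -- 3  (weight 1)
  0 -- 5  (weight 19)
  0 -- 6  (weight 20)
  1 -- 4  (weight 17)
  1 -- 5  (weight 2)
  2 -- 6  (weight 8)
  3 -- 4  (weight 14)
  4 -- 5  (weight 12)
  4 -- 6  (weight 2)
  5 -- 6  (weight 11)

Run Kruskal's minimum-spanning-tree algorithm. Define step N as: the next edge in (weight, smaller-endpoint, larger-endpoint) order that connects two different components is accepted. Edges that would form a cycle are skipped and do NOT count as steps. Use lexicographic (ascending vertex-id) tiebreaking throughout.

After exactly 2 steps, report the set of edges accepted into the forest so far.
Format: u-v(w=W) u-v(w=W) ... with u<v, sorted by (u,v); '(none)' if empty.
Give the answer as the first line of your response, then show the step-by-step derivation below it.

0-3(w=1) 1-5(w=2)

step 1: add edge 0-3 (w=1); MST = {0-3(w=1)}
step 2: add edge 1-5 (w=2); MST = {0-3(w=1) 1-5(w=2)}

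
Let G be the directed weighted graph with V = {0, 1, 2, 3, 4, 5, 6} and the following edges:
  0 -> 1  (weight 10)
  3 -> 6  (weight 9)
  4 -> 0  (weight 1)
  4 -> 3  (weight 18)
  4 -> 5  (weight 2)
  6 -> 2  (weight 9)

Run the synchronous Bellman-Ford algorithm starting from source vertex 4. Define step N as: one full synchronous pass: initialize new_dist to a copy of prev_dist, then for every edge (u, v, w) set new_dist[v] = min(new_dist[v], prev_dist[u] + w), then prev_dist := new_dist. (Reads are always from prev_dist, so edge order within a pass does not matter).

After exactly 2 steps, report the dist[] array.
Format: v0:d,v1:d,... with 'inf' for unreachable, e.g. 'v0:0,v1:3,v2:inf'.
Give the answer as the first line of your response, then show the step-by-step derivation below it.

v0:1,v1:11,v2:inf,v3:18,v4:0,v5:2,v6:27

step 1: dist = v0:1,v1:inf,v2:inf,v3:18,v4:0,v5:2,v6:inf
step 2: dist = v0:1,v1:11,v2:inf,v3:18,v4:0,v5:2,v6:27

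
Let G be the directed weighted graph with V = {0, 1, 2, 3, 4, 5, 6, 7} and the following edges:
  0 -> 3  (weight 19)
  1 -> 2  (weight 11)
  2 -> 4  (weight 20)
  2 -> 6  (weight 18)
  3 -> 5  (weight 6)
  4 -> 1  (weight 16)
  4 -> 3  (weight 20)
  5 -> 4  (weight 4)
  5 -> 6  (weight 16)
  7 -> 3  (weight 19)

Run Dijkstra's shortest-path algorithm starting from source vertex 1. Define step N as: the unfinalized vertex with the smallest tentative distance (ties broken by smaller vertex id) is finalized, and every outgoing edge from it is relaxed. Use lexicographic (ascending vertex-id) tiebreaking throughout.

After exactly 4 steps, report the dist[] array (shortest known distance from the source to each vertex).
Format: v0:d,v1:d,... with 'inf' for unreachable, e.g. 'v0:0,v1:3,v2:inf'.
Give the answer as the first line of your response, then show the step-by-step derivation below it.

v0:inf,v1:0,v2:11,v3:51,v4:31,v5:inf,v6:29,v7:inf

step 1: dist = v0:inf,v1:0,v2:11,v3:inf,v4:inf,v5:inf,v6:inf,v7:inf
step 2: dist = v0:inf,v1:0,v2:11,v3:inf,v4:31,v5:inf,v6:29,v7:inf
step 3: dist = v0:inf,v1:0,v2:11,v3:inf,v4:31,v5:inf,v6:29,v7:inf
step 4: dist = v0:inf,v1:0,v2:11,v3:51,v4:31,v5:inf,v6:29,v7:inf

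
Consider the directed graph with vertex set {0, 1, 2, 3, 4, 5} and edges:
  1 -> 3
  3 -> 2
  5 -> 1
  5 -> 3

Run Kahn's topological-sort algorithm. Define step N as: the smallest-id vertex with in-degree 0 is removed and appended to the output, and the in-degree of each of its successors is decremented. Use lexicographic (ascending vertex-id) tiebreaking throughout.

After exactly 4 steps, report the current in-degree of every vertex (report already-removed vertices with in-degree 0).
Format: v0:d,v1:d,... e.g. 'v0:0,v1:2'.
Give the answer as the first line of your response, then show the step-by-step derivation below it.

v0:0,v1:0,v2:1,v3:0,v4:0,v5:0

step 1: output 0; order=[0]; indeg=(0,1,1,2,0,0)
step 2: output 4; order=[0,4]; indeg=(0,1,1,2,0,0)
step 3: output 5; order=[0,4,5]; indeg=(0,0,1,1,0,0)
step 4: output 1; order=[0,4,5,1]; indeg=(0,0,1,0,0,0)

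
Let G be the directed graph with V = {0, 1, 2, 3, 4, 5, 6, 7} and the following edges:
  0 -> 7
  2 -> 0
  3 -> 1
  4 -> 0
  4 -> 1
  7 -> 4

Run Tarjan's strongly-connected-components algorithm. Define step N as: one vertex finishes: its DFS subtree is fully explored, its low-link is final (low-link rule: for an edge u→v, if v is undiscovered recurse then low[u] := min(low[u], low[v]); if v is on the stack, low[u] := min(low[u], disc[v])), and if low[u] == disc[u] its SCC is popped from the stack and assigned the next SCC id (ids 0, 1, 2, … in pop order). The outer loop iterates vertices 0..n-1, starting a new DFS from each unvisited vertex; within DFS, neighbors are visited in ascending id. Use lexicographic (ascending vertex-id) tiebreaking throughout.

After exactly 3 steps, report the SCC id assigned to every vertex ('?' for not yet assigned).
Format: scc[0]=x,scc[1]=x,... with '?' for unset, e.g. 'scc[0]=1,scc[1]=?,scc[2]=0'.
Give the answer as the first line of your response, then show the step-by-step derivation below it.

scc[0]=?,scc[1]=0,scc[2]=?,scc[3]=?,scc[4]=?,scc[5]=?,scc[6]=?,scc[7]=?

step 1: low=(low[0]=0,low[1]=3,low[2]=?,low[3]=?,low[4]=0,low[5]=?,low[6]=?,low[7]=1); scc=(scc[0]=?,scc[1]=0,scc[2]=?,scc[3]=?,scc[4]=?,scc[5]=?,scc[6]=?,scc[7]=?)
step 2: low=(low[0]=0,low[1]=3,low[2]=?,low[3]=?,low[4]=0,low[5]=?,low[6]=?,low[7]=1); scc=(scc[0]=?,scc[1]=0,scc[2]=?,scc[3]=?,scc[4]=?,scc[5]=?,scc[6]=?,scc[7]=?)
step 3: low=(low[0]=0,low[1]=3,low[2]=?,low[3]=?,low[4]=0,low[5]=?,low[6]=?,low[7]=0); scc=(scc[0]=?,scc[1]=0,scc[2]=?,scc[3]=?,scc[4]=?,scc[5]=?,scc[6]=?,scc[7]=?)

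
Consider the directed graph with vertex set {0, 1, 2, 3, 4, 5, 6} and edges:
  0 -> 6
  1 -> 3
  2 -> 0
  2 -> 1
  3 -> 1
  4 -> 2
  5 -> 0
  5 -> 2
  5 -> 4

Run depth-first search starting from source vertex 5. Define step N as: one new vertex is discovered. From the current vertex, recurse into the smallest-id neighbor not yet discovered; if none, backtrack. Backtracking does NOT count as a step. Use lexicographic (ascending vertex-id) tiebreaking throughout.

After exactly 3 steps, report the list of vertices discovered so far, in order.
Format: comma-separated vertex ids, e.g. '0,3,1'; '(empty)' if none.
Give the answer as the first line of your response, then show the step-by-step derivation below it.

5,0,6

step 1: discover 5; path=5; order=5
step 2: discover 0; path=5>0; order=5,0
step 3: discover 6; path=5>0>6; order=5,0,6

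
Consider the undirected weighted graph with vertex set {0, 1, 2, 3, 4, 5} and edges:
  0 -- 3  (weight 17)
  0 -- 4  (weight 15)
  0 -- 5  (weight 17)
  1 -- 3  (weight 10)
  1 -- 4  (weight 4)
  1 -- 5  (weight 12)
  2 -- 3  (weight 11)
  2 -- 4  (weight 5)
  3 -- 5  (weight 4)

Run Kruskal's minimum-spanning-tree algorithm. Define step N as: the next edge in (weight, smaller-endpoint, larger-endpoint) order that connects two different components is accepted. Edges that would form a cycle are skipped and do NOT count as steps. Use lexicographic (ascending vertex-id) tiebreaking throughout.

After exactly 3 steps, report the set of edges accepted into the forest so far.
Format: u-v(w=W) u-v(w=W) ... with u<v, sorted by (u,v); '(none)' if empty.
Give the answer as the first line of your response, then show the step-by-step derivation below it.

1-4(w=4) 2-4(w=5) 3-5(w=4)

step 1: add edge 1-4 (w=4); MST = {1-4(w=4)}
step 2: add edge 3-5 (w=4); MST = {1-4(w=4) 3-5(w=4)}
step 3: add edge 2-4 (w=5); MST = {1-4(w=4) 2-4(w=5) 3-5(w=4)}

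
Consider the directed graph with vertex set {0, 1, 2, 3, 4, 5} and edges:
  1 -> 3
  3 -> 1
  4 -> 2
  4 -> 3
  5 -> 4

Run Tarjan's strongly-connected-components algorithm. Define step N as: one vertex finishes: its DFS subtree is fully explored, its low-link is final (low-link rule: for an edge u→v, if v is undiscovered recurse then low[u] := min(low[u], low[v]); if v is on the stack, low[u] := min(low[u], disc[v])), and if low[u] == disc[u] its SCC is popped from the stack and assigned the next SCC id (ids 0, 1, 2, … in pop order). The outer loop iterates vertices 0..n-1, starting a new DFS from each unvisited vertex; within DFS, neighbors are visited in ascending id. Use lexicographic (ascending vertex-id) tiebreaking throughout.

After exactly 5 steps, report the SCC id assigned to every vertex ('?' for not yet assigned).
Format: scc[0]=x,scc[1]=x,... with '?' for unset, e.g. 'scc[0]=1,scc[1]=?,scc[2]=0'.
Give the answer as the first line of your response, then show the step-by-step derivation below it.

scc[0]=0,scc[1]=1,scc[2]=2,scc[3]=1,scc[4]=3,scc[5]=?

step 1: low=(low[0]=0,low[1]=?,low[2]=?,low[3]=?,low[4]=?,low[5]=?); scc=(scc[0]=0,scc[1]=?,scc[2]=?,scc[3]=?,scc[4]=?,scc[5]=?)
step 2: low=(low[0]=0,low[1]=1,low[2]=?,low[3]=1,low[4]=?,low[5]=?); scc=(scc[0]=0,scc[1]=?,scc[2]=?,scc[3]=?,scc[4]=?,scc[5]=?)
step 3: low=(low[0]=0,low[1]=1,low[2]=?,low[3]=1,low[4]=?,low[5]=?); scc=(scc[0]=0,scc[1]=1,scc[2]=?,scc[3]=1,scc[4]=?,scc[5]=?)
step 4: low=(low[0]=0,low[1]=1,low[2]=3,low[3]=1,low[4]=?,low[5]=?); scc=(scc[0]=0,scc[1]=1,scc[2]=2,scc[3]=1,scc[4]=?,scc[5]=?)
step 5: low=(low[0]=0,low[1]=1,low[2]=3,low[3]=1,low[4]=4,low[5]=?); scc=(scc[0]=0,scc[1]=1,scc[2]=2,scc[3]=1,scc[4]=3,scc[5]=?)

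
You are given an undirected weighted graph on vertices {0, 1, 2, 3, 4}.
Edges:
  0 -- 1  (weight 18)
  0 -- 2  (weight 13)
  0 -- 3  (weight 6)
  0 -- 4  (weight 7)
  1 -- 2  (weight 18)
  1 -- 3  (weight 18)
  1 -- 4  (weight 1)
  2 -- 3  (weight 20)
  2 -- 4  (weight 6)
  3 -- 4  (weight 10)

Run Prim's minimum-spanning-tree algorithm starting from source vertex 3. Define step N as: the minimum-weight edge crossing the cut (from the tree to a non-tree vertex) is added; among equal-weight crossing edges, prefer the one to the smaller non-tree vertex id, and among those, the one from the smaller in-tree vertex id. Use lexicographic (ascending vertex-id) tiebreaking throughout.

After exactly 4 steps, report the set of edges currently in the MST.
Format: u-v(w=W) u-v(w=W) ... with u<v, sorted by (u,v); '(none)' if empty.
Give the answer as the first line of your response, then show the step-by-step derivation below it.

0-3(w=6) 0-4(w=7) 1-4(w=1) 2-4(w=6)

step 1: add edge 0-3 (w=6); MST = {0-3(w=6)}
step 2: add edge 0-4 (w=7); MST = {0-3(w=6) 0-4(w=7)}
step 3: add edge 1-4 (w=1); MST = {0-3(w=6) 0-4(w=7) 1-4(w=1)}
step 4: add edge 2-4 (w=6); MST = {0-3(w=6) 0-4(w=7) 1-4(w=1) 2-4(w=6)}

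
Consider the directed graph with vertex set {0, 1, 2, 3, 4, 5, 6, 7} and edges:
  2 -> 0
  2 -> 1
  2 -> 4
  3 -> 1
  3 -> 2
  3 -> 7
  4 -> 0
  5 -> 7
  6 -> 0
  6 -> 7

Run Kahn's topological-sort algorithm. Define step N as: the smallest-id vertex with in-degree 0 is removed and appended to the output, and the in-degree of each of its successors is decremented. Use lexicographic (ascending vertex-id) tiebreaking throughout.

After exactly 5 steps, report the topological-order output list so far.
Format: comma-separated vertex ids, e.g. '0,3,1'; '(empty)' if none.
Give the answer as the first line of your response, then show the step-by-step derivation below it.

3,2,1,4,5

step 1: output 3; order=[3]; indeg=(3,1,0,0,1,0,0,2)
step 2: output 2; order=[3,2]; indeg=(2,0,0,0,0,0,0,2)
step 3: output 1; order=[3,2,1]; indeg=(2,0,0,0,0,0,0,2)
step 4: output 4; order=[3,2,1,4]; indeg=(1,0,0,0,0,0,0,2)
step 5: output 5; order=[3,2,1,4,5]; indeg=(1,0,0,0,0,0,0,1)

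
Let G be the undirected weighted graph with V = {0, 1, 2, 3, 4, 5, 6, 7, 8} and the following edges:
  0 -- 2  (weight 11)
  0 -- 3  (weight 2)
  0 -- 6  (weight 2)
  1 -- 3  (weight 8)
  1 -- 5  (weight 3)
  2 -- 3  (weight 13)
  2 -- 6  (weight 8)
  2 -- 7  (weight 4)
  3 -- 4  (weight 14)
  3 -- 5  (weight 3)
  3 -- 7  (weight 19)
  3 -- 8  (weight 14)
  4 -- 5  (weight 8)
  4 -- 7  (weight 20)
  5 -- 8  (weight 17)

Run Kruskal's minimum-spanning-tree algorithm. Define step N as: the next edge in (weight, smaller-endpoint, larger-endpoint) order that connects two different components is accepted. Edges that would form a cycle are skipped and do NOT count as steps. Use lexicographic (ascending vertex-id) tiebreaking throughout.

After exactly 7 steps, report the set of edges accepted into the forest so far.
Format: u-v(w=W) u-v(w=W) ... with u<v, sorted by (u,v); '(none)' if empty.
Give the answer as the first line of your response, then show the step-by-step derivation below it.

0-3(w=2) 0-6(w=2) 1-5(w=3) 2-6(w=8) 2-7(w=4) 3-5(w=3) 4-5(w=8)

step 1: add edge 0-3 (w=2); MST = {0-3(w=2)}
step 2: add edge 0-6 (w=2); MST = {0-3(w=2) 0-6(w=2)}
step 3: add edge 1-5 (w=3); MST = {0-3(w=2) 0-6(w=2) 1-5(w=3)}
step 4: add edge 3-5 (w=3); MST = {0-3(w=2) 0-6(w=2) 1-5(w=3) 3-5(w=3)}
step 5: add edge 2-7 (w=4); MST = {0-3(w=2) 0-6(w=2) 1-5(w=3) 2-7(w=4) 3-5(w=3)}
step 6: add edge 2-6 (w=8); MST = {0-3(w=2) 0-6(w=2) 1-5(w=3) 2-6(w=8) 2-7(w=4) 3-5(w=3)}
step 7: add edge 4-5 (w=8); MST = {0-3(w=2) 0-6(w=2) 1-5(w=3) 2-6(w=8) 2-7(w=4) 3-5(w=3) 4-5(w=8)}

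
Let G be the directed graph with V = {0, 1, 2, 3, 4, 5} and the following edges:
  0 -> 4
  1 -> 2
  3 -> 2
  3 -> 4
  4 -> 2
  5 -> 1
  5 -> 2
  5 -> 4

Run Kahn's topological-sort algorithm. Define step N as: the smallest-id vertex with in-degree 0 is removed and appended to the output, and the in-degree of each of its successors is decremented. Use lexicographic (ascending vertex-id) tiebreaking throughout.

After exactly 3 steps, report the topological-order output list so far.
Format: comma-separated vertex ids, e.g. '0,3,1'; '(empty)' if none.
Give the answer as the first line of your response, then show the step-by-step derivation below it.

0,3,5

step 1: output 0; order=[0]; indeg=(0,1,4,0,2,0)
step 2: output 3; order=[0,3]; indeg=(0,1,3,0,1,0)
step 3: output 5; order=[0,3,5]; indeg=(0,0,2,0,0,0)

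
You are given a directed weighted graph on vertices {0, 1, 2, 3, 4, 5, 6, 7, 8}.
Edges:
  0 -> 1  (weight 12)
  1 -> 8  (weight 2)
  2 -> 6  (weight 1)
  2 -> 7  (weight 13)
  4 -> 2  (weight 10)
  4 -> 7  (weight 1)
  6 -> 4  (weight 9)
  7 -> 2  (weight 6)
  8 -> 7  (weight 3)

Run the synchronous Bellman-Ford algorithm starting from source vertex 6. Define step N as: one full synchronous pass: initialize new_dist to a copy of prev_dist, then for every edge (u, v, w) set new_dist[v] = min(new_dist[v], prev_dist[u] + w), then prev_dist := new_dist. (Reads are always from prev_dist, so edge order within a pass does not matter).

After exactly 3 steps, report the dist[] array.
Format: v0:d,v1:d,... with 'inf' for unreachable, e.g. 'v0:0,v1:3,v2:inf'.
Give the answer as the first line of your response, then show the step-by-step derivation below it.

v0:inf,v1:inf,v2:16,v3:inf,v4:9,v5:inf,v6:0,v7:10,v8:inf

step 1: dist = v0:inf,v1:inf,v2:inf,v3:inf,v4:9,v5:inf,v6:0,v7:inf,v8:inf
step 2: dist = v0:inf,v1:inf,v2:19,v3:inf,v4:9,v5:inf,v6:0,v7:10,v8:inf
step 3: dist = v0:inf,v1:inf,v2:16,v3:inf,v4:9,v5:inf,v6:0,v7:10,v8:inf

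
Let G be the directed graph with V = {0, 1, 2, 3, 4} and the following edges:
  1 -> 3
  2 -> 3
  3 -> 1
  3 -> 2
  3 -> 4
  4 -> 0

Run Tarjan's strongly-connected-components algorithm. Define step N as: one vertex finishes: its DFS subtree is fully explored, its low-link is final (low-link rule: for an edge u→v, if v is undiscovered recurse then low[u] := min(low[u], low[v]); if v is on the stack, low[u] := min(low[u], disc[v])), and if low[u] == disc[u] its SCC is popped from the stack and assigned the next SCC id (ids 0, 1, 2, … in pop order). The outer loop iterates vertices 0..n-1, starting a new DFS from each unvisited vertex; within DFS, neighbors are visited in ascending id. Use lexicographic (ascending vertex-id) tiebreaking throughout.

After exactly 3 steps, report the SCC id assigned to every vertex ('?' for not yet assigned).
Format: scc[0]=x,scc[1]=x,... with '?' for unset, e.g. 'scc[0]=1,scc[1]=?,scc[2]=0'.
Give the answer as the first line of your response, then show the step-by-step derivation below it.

scc[0]=0,scc[1]=?,scc[2]=?,scc[3]=?,scc[4]=1

step 1: low=(low[0]=0,low[1]=?,low[2]=?,low[3]=?,low[4]=?); scc=(scc[0]=0,scc[1]=?,scc[2]=?,scc[3]=?,scc[4]=?)
step 2: low=(low[0]=0,low[1]=1,low[2]=2,low[3]=1,low[4]=?); scc=(scc[0]=0,scc[1]=?,scc[2]=?,scc[3]=?,scc[4]=?)
step 3: low=(low[0]=0,low[1]=1,low[2]=2,low[3]=1,low[4]=4); scc=(scc[0]=0,scc[1]=?,scc[2]=?,scc[3]=?,scc[4]=1)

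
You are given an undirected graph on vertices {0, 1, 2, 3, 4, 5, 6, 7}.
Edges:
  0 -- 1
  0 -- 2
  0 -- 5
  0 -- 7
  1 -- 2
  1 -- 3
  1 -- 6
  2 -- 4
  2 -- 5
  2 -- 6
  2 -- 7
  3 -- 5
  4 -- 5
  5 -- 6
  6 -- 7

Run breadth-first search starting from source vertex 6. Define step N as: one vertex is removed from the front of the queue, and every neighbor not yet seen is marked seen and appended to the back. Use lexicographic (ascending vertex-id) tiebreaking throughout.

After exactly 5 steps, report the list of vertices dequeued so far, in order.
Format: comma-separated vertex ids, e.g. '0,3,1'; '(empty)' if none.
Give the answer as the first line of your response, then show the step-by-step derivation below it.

6,1,2,5,7

step 1: dequeue 6; queue=[1,2,5,7]; order=6
step 2: dequeue 1; queue=[2,5,7,0,3]; order=6,1
step 3: dequeue 2; queue=[5,7,0,3,4]; order=6,1,2
step 4: dequeue 5; queue=[7,0,3,4]; order=6,1,2,5
step 5: dequeue 7; queue=[0,3,4]; order=6,1,2,5,7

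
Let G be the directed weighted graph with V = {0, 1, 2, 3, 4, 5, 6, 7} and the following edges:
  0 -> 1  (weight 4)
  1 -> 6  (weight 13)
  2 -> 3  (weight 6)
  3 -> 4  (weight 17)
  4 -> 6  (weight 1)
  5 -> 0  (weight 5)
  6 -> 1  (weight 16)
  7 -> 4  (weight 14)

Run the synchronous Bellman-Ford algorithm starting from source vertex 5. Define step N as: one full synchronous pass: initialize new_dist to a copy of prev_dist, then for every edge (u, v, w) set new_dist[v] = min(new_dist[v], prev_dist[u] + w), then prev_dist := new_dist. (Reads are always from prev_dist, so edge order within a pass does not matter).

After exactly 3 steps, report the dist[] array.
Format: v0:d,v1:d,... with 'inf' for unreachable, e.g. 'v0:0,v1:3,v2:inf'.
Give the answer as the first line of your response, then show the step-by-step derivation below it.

v0:5,v1:9,v2:inf,v3:inf,v4:inf,v5:0,v6:22,v7:inf

step 1: dist = v0:5,v1:inf,v2:inf,v3:inf,v4:inf,v5:0,v6:inf,v7:inf
step 2: dist = v0:5,v1:9,v2:inf,v3:inf,v4:inf,v5:0,v6:inf,v7:inf
step 3: dist = v0:5,v1:9,v2:inf,v3:inf,v4:inf,v5:0,v6:22,v7:inf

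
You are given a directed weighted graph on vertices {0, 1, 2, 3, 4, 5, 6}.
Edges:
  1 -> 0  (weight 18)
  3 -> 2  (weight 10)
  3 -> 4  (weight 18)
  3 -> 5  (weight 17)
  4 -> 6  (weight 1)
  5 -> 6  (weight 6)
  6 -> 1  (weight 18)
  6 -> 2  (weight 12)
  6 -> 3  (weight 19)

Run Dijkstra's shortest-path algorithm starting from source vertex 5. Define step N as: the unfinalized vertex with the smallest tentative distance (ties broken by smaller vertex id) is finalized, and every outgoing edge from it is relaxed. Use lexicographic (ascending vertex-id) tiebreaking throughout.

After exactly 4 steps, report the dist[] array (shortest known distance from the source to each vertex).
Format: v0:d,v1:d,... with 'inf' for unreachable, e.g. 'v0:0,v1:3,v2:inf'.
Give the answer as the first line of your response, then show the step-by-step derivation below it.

v0:42,v1:24,v2:18,v3:25,v4:inf,v5:0,v6:6

step 1: dist = v0:inf,v1:inf,v2:inf,v3:inf,v4:inf,v5:0,v6:6
step 2: dist = v0:inf,v1:24,v2:18,v3:25,v4:inf,v5:0,v6:6
step 3: dist = v0:inf,v1:24,v2:18,v3:25,v4:inf,v5:0,v6:6
step 4: dist = v0:42,v1:24,v2:18,v3:25,v4:inf,v5:0,v6:6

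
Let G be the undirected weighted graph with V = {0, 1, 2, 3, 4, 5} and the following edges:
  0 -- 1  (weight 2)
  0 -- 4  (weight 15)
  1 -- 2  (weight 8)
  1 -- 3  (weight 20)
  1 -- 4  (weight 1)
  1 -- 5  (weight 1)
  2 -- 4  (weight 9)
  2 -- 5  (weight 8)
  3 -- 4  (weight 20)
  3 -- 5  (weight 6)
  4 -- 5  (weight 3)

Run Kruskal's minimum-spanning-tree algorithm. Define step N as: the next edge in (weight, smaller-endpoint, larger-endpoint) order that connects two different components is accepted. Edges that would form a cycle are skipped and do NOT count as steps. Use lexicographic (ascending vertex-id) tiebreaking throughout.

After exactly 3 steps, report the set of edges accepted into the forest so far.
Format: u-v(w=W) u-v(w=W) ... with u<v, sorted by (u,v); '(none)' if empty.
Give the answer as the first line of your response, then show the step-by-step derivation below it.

0-1(w=2) 1-4(w=1) 1-5(w=1)

step 1: add edge 1-4 (w=1); MST = {1-4(w=1)}
step 2: add edge 1-5 (w=1); MST = {1-4(w=1) 1-5(w=1)}
step 3: add edge 0-1 (w=2); MST = {0-1(w=2) 1-4(w=1) 1-5(w=1)}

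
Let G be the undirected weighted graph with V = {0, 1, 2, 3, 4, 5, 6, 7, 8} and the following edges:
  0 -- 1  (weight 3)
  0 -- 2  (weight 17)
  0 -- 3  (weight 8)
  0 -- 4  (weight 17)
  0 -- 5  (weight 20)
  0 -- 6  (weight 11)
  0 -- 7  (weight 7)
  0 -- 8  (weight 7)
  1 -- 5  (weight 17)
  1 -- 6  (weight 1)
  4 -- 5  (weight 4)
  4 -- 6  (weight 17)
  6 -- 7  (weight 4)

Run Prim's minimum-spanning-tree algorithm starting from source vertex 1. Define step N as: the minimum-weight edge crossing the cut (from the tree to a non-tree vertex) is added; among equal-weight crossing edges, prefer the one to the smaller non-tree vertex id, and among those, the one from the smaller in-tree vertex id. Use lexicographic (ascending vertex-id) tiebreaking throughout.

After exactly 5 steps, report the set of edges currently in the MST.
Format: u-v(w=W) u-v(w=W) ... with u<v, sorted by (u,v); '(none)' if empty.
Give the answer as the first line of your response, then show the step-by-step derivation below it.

0-1(w=3) 0-3(w=8) 0-8(w=7) 1-6(w=1) 6-7(w=4)

step 1: add edge 1-6 (w=1); MST = {1-6(w=1)}
step 2: add edge 0-1 (w=3); MST = {0-1(w=3) 1-6(w=1)}
step 3: add edge 6-7 (w=4); MST = {0-1(w=3) 1-6(w=1) 6-7(w=4)}
step 4: add edge 0-8 (w=7); MST = {0-1(w=3) 0-8(w=7) 1-6(w=1) 6-7(w=4)}
step 5: add edge 0-3 (w=8); MST = {0-1(w=3) 0-3(w=8) 0-8(w=7) 1-6(w=1) 6-7(w=4)}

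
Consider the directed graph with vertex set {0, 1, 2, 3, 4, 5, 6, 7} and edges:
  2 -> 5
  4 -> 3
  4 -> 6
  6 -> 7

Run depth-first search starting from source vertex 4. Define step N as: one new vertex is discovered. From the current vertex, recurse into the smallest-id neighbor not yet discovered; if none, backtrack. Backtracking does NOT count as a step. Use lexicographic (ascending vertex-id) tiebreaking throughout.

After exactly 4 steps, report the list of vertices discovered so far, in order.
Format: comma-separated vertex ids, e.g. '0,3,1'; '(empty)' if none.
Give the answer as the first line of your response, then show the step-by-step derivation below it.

4,3,6,7

step 1: discover 4; path=4; order=4
step 2: discover 3; path=4>3; order=4,3
step 3: discover 6; path=4>6; order=4,3,6
step 4: discover 7; path=4>6>7; order=4,3,6,7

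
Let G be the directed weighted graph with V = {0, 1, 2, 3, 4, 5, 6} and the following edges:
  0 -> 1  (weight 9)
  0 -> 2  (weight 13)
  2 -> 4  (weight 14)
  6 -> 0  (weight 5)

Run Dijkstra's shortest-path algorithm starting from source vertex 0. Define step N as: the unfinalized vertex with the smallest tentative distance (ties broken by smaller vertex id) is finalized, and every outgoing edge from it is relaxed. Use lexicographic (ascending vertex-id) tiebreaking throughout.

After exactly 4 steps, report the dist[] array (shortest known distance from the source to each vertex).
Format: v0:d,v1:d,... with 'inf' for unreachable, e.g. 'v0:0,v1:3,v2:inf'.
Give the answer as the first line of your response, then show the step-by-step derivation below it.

v0:0,v1:9,v2:13,v3:inf,v4:27,v5:inf,v6:inf

step 1: dist = v0:0,v1:9,v2:13,v3:inf,v4:inf,v5:inf,v6:inf
step 2: dist = v0:0,v1:9,v2:13,v3:inf,v4:inf,v5:inf,v6:inf
step 3: dist = v0:0,v1:9,v2:13,v3:inf,v4:27,v5:inf,v6:inf
step 4: dist = v0:0,v1:9,v2:13,v3:inf,v4:27,v5:inf,v6:inf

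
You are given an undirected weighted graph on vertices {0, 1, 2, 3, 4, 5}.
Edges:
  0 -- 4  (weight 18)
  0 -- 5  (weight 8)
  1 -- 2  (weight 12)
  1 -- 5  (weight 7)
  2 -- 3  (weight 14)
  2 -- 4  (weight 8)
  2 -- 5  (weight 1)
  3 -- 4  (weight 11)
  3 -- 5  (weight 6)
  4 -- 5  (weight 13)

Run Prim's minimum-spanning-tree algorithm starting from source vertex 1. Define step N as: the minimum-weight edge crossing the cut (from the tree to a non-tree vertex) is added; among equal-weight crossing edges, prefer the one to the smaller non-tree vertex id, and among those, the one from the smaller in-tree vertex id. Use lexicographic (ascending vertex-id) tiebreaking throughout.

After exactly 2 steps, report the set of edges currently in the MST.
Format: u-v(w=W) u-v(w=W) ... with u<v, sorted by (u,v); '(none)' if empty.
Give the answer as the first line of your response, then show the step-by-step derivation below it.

1-5(w=7) 2-5(w=1)

step 1: add edge 1-5 (w=7); MST = {1-5(w=7)}
step 2: add edge 2-5 (w=1); MST = {1-5(w=7) 2-5(w=1)}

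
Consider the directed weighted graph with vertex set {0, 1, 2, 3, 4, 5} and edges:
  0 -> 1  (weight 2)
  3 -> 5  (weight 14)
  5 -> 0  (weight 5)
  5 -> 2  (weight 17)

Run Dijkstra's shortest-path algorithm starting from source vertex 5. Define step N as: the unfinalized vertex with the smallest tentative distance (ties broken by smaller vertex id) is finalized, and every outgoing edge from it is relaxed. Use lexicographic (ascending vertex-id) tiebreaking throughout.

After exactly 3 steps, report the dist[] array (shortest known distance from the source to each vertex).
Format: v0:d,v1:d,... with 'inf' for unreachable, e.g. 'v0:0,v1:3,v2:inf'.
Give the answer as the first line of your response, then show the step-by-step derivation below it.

v0:5,v1:7,v2:17,v3:inf,v4:inf,v5:0

step 1: dist = v0:5,v1:inf,v2:17,v3:inf,v4:inf,v5:0
step 2: dist = v0:5,v1:7,v2:17,v3:inf,v4:inf,v5:0
step 3: dist = v0:5,v1:7,v2:17,v3:inf,v4:inf,v5:0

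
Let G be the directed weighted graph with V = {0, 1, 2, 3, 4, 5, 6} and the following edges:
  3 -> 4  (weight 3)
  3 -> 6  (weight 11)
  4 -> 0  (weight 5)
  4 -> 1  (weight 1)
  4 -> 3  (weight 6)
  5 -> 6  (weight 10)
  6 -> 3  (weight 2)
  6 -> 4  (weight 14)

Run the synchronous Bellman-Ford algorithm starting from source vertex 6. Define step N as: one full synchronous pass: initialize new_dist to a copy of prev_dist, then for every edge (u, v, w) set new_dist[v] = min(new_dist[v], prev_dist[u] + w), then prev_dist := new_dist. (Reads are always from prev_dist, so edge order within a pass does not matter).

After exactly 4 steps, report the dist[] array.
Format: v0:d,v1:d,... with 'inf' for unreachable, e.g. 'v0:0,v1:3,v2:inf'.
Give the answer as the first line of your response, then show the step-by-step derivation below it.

v0:10,v1:6,v2:inf,v3:2,v4:5,v5:inf,v6:0

step 1: dist = v0:inf,v1:inf,v2:inf,v3:2,v4:14,v5:inf,v6:0
step 2: dist = v0:19,v1:15,v2:inf,v3:2,v4:5,v5:inf,v6:0
step 3: dist = v0:10,v1:6,v2:inf,v3:2,v4:5,v5:inf,v6:0
step 4: dist = v0:10,v1:6,v2:inf,v3:2,v4:5,v5:inf,v6:0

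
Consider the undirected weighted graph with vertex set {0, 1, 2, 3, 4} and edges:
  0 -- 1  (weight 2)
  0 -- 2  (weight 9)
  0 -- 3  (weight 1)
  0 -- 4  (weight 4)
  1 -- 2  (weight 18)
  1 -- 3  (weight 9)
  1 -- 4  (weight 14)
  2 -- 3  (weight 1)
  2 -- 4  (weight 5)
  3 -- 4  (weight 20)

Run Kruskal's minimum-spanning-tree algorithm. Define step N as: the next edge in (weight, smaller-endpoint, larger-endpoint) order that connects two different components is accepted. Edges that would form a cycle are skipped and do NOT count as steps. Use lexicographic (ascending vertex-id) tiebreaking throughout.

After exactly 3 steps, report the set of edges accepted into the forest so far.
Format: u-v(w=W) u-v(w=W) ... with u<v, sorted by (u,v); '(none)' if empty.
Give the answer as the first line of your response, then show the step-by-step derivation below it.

0-1(w=2) 0-3(w=1) 2-3(w=1)

step 1: add edge 0-3 (w=1); MST = {0-3(w=1)}
step 2: add edge 2-3 (w=1); MST = {0-3(w=1) 2-3(w=1)}
step 3: add edge 0-1 (w=2); MST = {0-1(w=2) 0-3(w=1) 2-3(w=1)}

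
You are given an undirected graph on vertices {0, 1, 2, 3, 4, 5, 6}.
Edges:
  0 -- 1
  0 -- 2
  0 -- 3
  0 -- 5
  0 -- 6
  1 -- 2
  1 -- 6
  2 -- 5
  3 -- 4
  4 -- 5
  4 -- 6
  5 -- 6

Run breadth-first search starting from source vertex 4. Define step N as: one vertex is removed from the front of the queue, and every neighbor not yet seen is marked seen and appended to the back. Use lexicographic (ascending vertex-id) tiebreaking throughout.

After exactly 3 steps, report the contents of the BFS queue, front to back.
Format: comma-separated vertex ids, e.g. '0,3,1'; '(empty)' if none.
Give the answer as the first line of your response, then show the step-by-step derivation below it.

6,0,2

step 1: dequeue 4; queue=[3,5,6]; order=4
step 2: dequeue 3; queue=[5,6,0]; order=4,3
step 3: dequeue 5; queue=[6,0,2]; order=4,3,5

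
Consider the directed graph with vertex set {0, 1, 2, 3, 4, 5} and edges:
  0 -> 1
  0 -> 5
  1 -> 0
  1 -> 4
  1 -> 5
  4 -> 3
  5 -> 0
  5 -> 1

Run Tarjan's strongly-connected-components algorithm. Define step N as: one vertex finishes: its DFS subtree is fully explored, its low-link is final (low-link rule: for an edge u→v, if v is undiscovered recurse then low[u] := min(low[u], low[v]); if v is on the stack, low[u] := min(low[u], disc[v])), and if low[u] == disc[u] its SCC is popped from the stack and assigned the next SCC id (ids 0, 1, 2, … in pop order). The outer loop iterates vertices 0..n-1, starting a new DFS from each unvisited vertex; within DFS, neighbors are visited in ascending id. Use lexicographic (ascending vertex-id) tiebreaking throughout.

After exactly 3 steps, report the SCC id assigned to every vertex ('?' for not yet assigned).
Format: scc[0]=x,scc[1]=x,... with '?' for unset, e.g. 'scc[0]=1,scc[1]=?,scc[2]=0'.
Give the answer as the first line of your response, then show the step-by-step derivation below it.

scc[0]=?,scc[1]=?,scc[2]=?,scc[3]=0,scc[4]=1,scc[5]=?

step 1: low=(low[0]=0,low[1]=0,low[2]=?,low[3]=3,low[4]=2,low[5]=?); scc=(scc[0]=?,scc[1]=?,scc[2]=?,scc[3]=0,scc[4]=?,scc[5]=?)
step 2: low=(low[0]=0,low[1]=0,low[2]=?,low[3]=3,low[4]=2,low[5]=?); scc=(scc[0]=?,scc[1]=?,scc[2]=?,scc[3]=0,scc[4]=1,scc[5]=?)
step 3: low=(low[0]=0,low[1]=0,low[2]=?,low[3]=3,low[4]=2,low[5]=0); scc=(scc[0]=?,scc[1]=?,scc[2]=?,scc[3]=0,scc[4]=1,scc[5]=?)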